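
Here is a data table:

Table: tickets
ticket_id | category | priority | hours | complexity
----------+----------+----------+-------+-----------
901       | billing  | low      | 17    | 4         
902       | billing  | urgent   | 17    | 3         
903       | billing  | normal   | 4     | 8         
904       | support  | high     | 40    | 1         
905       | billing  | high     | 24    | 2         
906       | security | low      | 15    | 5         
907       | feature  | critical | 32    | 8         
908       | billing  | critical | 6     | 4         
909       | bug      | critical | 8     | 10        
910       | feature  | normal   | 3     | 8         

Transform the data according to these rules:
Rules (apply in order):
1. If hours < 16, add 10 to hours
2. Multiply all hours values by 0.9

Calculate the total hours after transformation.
194.4

Step 1: Apply Rule 1 - Add 10 to records with hours < 16
  - 5 records affected: 36 + (5 × 10) = 86
  - Unaffected records: 130
  - Sum after Rule 1: 216
Step 2: Apply Rule 2 - Multiply all by 0.9
  - 216 × 0.9 = 194.4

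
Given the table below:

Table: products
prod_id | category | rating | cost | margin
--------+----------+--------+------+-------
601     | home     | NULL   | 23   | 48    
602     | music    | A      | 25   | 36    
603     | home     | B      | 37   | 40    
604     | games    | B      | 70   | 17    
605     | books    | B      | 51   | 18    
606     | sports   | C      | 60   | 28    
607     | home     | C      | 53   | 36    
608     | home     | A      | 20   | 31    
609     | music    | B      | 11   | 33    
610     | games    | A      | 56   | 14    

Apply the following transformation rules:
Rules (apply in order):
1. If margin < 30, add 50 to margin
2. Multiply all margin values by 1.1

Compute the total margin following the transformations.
551.1

Step 1: Apply Rule 1 - Add 50 to records with margin < 30
  - 4 records affected: 77 + (4 × 50) = 277
  - Unaffected records: 224
  - Sum after Rule 1: 501
Step 2: Apply Rule 2 - Multiply all by 1.1
  - 501 × 1.1 = 551.1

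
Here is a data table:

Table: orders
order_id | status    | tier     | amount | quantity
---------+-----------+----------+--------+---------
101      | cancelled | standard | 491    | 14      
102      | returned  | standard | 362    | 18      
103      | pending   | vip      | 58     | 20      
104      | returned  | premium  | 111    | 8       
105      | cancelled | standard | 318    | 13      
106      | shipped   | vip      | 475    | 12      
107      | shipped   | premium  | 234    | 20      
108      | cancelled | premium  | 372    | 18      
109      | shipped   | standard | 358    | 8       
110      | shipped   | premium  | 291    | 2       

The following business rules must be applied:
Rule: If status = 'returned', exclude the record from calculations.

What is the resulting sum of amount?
2597

Step 1: Identify records where status = 'returned'
Step 2: The excluded records sum to 473
Step 3: Original total amount = 3070
Step 4: Remaining total = 3070 - 473 = 2597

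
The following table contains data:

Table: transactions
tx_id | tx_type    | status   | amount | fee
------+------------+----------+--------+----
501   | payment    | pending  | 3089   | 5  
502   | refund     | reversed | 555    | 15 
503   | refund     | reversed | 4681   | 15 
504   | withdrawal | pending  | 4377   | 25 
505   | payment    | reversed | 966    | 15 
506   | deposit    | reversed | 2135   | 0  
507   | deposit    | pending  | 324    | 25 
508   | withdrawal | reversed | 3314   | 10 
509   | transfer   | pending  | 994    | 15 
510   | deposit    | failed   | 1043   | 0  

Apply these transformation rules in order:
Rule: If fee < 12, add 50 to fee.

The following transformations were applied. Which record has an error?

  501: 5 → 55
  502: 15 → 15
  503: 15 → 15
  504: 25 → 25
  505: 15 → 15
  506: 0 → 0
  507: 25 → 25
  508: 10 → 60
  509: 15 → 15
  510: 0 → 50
Record 506 has an error. The correct transformed value should be 50, not 0.

Step 1: Check each record against the rule
Step 2: Record 506 has fee = 0
Step 3: Since 0 < 12, the bonus should have been applied
Step 4: Correct value = 50, but claimed value = 0
Conclusion: Record 506 has the error.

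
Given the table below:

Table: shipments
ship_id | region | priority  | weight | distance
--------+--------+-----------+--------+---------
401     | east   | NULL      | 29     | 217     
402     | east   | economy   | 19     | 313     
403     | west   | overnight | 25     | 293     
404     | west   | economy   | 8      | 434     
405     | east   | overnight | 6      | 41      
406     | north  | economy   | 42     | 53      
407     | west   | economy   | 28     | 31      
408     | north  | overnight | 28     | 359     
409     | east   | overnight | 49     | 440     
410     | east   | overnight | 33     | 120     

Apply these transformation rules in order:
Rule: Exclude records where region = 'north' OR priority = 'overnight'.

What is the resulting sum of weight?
84

Step 1: Find records where region = 'north' OR priority = 'overnight'
Step 2: 6 records match, summing to 183
Step 3: Original sum: 267
Step 4: Remaining sum = 267 - 183 = 84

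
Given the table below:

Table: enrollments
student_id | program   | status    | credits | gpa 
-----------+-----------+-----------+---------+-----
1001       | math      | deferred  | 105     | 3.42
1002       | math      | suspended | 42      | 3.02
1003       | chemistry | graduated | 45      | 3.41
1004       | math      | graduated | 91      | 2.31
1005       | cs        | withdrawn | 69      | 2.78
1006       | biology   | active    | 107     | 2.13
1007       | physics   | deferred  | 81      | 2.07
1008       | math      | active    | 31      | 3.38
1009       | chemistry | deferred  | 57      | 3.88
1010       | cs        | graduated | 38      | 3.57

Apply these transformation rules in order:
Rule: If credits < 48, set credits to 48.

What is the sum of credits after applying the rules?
702

Step 1: 4 records have credits < 48
Step 2: These records originally summed to 156
Step 3: After setting to minimum: 4 × 48 = 192
Step 4: Unaffected records sum: 510
Step 5: Final sum = 192 + 510 = 702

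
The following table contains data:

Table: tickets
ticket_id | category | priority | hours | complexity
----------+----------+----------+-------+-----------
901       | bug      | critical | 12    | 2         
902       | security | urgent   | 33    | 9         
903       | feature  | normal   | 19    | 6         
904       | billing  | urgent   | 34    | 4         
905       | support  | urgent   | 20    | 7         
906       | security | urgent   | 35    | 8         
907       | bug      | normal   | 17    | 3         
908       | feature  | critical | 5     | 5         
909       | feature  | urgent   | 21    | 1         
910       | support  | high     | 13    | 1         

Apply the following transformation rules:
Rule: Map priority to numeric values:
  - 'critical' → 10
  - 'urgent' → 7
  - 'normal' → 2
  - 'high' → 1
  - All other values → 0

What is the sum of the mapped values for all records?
60

Step 1: Apply mapping to each record
Step 2: Count by status:
  'critical': 2 records × 10 = 20
  'urgent': 5 records × 7 = 35
  'normal': 2 records × 2 = 4
  'high': 1 records × 1 = 1
Step 3: Sum all mapped values = 60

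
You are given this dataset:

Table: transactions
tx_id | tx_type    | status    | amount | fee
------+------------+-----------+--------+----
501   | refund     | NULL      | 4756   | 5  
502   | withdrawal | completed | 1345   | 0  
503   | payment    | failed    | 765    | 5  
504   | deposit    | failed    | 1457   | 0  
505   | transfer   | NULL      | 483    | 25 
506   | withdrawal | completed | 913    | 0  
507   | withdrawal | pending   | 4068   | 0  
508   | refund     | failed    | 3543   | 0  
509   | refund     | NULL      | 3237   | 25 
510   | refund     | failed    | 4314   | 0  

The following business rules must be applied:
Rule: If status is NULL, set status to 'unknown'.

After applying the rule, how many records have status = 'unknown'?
3

Step 1: Count records where status IS NULL
Step 2: Found 3 records with NULL status
Step 3: These records will have status set to 'unknown'
Step 4: Records already having status = 'unknown': 0
Step 5: Answer: 3 + 0 = 3 records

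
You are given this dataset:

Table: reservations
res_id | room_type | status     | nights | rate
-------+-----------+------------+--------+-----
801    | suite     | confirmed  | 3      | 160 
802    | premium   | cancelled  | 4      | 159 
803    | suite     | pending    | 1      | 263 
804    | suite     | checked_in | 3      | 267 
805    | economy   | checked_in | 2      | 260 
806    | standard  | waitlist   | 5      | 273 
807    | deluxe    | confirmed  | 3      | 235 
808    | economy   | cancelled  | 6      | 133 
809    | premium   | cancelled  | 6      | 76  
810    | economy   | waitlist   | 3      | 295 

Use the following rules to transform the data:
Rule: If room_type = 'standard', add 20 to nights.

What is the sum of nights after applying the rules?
56

Step 1: Count records where room_type = 'standard': 1
Step 2: Total bonus added: 1 × 20 = 20
Step 3: Original sum of nights: 36
Step 4: Final sum = 36 + 20 = 56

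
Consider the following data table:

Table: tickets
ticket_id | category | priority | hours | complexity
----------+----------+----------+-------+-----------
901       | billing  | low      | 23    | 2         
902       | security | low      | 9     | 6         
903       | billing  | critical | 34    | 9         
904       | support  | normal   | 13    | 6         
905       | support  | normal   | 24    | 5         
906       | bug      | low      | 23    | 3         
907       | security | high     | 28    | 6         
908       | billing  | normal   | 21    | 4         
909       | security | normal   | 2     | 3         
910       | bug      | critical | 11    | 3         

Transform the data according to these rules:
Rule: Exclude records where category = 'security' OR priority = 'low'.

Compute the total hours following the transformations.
103

Step 1: Find records where category = 'security' OR priority = 'low'
Step 2: 5 records match, summing to 85
Step 3: Original sum: 188
Step 4: Remaining sum = 188 - 85 = 103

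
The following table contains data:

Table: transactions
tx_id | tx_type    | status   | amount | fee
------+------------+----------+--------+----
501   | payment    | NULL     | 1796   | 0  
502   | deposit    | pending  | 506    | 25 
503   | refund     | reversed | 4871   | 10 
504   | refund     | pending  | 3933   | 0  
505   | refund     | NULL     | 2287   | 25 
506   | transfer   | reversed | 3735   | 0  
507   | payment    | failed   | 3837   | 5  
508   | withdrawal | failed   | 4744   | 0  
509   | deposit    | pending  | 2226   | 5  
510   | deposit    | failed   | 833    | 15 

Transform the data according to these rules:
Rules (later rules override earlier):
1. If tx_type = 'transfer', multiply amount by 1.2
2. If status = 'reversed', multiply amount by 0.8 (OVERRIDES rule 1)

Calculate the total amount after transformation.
27046.8

Step 1: Rule 2 takes priority for records with status = 'reversed'
  - 2 records: 8606 × 0.8 = 6884.8
Step 2: Rule 1 applies to remaining records with tx_type = 'transfer'
  - 0 records: 0 × 1.2 = 0.0
Step 3: Other records unchanged: 20162
Step 4: Final sum = 6884.8 + 0.0 + 20162 = 27046.8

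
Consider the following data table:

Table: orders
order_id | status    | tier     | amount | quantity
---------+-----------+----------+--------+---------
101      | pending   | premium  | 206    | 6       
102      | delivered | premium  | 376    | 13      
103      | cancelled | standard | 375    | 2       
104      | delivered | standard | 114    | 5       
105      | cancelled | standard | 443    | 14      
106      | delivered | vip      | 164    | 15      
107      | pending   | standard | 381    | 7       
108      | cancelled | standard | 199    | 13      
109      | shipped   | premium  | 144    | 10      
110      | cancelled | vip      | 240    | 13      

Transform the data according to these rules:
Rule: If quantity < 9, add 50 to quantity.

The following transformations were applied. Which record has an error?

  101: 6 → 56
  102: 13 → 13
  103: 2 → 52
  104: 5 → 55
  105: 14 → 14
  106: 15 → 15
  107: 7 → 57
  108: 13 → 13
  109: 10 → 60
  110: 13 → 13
Record 109 has an error. The correct transformed value should be 10, not 60.

Step 1: Check each record against the rule
Step 2: Record 109 has quantity = 10
Step 3: Since 10 >= 9, the bonus should not have been applied
Step 4: Correct value = 10, but claimed value = 60
Conclusion: Record 109 has the error.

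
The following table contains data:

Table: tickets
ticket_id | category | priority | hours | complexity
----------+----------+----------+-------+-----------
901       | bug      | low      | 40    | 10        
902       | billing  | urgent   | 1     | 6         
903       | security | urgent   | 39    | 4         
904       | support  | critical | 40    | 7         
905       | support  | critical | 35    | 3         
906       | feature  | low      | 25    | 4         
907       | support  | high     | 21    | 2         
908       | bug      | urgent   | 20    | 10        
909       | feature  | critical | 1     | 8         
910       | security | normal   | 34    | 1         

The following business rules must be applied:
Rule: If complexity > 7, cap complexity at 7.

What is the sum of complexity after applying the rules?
48

Step 1: 3 records have complexity > 7
Step 2: These records originally summed to 28
Step 3: After capping: 3 × 7 = 21
Step 4: Unaffected records sum: 27
Step 5: Final sum = 21 + 27 = 48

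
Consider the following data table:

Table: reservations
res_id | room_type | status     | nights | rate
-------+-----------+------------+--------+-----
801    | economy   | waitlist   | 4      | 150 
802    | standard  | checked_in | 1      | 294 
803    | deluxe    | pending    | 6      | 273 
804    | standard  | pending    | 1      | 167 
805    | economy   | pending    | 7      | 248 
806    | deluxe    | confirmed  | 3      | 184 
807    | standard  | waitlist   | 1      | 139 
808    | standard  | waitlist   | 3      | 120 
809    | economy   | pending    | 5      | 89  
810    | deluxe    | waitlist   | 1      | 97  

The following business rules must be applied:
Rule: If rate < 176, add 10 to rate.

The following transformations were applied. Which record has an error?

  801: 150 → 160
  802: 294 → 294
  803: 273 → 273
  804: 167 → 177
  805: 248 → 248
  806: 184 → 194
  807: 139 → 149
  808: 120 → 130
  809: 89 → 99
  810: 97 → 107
Record 806 has an error. The correct transformed value should be 184, not 194.

Step 1: Check each record against the rule
Step 2: Record 806 has rate = 184
Step 3: Since 184 >= 176, the bonus should not have been applied
Step 4: Correct value = 184, but claimed value = 194
Conclusion: Record 806 has the error.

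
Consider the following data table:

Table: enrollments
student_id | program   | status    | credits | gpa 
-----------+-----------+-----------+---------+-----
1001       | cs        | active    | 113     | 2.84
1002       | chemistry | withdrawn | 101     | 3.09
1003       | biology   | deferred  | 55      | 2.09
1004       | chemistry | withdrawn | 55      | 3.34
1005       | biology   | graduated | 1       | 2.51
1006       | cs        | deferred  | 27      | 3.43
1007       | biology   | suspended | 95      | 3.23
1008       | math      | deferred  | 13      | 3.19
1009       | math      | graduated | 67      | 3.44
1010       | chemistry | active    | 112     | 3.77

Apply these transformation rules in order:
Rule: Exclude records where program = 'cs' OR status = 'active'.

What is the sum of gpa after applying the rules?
20.89

Step 1: Find records where program = 'cs' OR status = 'active'
Step 2: 3 records match, summing to 10.04
Step 3: Original sum: 30.93
Step 4: Remaining sum = 30.93 - 10.04 = 20.89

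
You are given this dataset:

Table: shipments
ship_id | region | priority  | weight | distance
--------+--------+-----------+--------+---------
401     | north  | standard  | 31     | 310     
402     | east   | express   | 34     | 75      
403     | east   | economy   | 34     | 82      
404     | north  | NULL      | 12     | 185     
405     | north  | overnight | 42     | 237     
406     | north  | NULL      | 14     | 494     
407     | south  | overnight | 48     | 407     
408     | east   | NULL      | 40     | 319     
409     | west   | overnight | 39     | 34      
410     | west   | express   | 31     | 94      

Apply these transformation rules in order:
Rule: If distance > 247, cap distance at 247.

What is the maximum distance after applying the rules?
247

Step 1: Original maximum distance = 494
Step 2: Apply cap at 247
Step 3: 4 records had distance > 247 and were capped
Step 4: Maximum after transformation = 247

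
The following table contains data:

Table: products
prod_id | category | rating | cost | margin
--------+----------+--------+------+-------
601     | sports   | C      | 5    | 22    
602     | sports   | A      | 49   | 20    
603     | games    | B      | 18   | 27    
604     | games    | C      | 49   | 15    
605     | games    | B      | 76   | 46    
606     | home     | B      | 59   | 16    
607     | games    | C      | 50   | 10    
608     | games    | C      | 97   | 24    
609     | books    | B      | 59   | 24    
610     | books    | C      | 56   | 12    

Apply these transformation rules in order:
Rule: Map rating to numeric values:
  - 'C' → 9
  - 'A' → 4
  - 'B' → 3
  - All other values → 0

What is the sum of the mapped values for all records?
61

Step 1: Apply mapping to each record
Step 2: Count by status:
  'C': 5 records × 9 = 45
  'A': 1 records × 4 = 4
  'B': 4 records × 3 = 12
Step 3: Sum all mapped values = 61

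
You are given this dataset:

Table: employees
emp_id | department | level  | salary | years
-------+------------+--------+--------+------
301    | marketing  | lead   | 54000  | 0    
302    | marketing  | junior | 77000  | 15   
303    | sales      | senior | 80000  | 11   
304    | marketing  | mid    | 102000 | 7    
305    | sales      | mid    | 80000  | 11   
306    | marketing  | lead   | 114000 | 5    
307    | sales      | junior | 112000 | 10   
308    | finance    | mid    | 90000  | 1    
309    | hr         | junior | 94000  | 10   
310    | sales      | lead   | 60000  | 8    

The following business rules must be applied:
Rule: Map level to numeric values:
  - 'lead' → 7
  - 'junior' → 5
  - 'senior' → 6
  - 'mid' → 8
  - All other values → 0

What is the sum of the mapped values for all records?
66

Step 1: Apply mapping to each record
Step 2: Count by status:
  'lead': 3 records × 7 = 21
  'junior': 3 records × 5 = 15
  'senior': 1 records × 6 = 6
  'mid': 3 records × 8 = 24
Step 3: Sum all mapped values = 66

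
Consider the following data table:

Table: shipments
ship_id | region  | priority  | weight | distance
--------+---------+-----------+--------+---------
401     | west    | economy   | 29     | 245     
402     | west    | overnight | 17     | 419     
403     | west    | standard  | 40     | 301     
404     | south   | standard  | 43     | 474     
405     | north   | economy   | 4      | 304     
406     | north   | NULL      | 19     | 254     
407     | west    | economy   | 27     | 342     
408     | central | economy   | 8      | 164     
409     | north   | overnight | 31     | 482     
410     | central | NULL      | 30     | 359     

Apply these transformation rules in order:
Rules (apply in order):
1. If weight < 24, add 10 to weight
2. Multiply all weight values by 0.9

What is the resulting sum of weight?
259.2

Step 1: Apply Rule 1 - Add 10 to records with weight < 24
  - 4 records affected: 48 + (4 × 10) = 88
  - Unaffected records: 200
  - Sum after Rule 1: 288
Step 2: Apply Rule 2 - Multiply all by 0.9
  - 288 × 0.9 = 259.2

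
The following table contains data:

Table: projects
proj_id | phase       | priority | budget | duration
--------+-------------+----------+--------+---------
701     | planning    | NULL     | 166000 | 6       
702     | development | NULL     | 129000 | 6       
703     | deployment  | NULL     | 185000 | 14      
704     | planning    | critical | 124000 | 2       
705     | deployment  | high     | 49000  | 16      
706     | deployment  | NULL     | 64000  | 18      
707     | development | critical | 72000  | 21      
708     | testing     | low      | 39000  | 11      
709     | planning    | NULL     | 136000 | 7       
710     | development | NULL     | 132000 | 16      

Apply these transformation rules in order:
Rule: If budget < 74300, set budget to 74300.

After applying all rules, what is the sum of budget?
1169200

Step 1: 4 records have budget < 74300
Step 2: These records originally summed to 224000
Step 3: After setting to minimum: 4 × 74300 = 297200
Step 4: Unaffected records sum: 872000
Step 5: Final sum = 297200 + 872000 = 1169200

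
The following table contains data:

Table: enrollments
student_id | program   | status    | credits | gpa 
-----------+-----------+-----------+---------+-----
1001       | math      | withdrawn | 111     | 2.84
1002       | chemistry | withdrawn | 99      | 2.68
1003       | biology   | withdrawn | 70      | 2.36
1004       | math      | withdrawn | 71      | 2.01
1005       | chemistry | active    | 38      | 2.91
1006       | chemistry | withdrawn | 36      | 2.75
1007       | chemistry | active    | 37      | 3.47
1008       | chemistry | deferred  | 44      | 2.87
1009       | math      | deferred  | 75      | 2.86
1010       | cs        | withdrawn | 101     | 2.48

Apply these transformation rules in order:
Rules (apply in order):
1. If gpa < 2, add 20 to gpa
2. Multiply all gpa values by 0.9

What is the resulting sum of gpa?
24.51

Step 1: Apply Rule 1 - Add 20 to records with gpa < 2
  - 0 records affected: 0 + (0 × 20) = 0
  - Unaffected records: 27.23
  - Sum after Rule 1: 27.23
Step 2: Apply Rule 2 - Multiply all by 0.9
  - 27.23 × 0.9 = 24.51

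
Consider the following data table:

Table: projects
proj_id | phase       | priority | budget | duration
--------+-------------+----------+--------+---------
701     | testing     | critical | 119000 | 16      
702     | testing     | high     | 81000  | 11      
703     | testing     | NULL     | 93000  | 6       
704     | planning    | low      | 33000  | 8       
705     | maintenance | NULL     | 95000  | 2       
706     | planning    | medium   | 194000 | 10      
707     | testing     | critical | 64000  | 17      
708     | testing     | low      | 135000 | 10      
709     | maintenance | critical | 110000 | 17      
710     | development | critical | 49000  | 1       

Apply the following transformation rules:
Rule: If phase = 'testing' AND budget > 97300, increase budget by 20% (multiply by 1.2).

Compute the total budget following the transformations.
1023800.0

Step 1: Find records where phase = 'testing' AND budget > 97300
Step 2: 2 records match, summing to 254000
Step 3: After multiplier: 254000 × 1.2 = 304800.0
Step 4: Unaffected records sum: 719000
Step 5: Final sum = 304800.0 + 719000 = 1023800.0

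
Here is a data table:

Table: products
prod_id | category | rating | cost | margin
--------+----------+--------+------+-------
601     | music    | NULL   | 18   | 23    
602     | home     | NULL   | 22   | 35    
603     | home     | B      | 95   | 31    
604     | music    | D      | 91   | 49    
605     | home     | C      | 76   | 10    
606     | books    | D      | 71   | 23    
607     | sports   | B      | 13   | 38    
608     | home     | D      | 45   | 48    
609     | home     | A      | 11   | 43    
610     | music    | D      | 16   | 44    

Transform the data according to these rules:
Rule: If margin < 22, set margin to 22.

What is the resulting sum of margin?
356

Step 1: 1 records have margin < 22
Step 2: These records originally summed to 10
Step 3: After setting to minimum: 1 × 22 = 22
Step 4: Unaffected records sum: 334
Step 5: Final sum = 22 + 334 = 356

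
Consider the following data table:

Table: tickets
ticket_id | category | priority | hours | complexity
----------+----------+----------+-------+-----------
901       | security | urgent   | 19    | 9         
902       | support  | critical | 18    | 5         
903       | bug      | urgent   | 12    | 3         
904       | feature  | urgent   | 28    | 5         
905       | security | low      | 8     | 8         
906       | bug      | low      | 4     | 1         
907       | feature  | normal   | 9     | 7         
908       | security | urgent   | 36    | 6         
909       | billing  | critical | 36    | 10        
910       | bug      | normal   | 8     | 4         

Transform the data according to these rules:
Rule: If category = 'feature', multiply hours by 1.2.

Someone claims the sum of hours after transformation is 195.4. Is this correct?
No, the correct result is 185.4.

Step 1: Calculate the correct sum after transformation
Step 2: Apply multiplier 1.2 to records where category = 'feature'
Step 3: Correct result = 185.4
Step 4: Claimed result = 195.4
Step 5: 185.4 ≠ 195.4
Conclusion: The claimed result is incorrect. The correct answer is 185.4.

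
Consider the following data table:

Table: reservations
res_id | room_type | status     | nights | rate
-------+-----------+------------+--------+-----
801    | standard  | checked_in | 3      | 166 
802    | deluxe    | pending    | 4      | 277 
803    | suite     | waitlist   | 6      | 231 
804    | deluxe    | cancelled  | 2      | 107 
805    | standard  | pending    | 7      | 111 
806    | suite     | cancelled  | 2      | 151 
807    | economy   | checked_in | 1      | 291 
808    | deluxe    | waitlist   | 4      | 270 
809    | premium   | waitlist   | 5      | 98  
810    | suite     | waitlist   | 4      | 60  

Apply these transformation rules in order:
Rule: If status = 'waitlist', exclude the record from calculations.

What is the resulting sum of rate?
1103

Step 1: Identify records where status = 'waitlist'
Step 2: The excluded records sum to 659
Step 3: Original total rate = 1762
Step 4: Remaining total = 1762 - 659 = 1103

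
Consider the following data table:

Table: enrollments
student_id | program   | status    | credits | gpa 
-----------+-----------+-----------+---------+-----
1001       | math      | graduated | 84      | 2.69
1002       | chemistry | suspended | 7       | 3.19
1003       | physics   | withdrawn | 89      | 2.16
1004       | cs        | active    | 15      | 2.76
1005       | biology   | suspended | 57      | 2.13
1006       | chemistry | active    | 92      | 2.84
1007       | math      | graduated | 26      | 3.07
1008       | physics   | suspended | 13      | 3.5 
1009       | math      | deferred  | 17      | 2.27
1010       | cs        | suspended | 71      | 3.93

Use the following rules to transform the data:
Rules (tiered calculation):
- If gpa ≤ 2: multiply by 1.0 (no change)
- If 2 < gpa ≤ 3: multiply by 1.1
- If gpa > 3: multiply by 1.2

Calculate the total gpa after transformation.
32.76

Step 1: Tier 1 (gpa ≤ 2): 0 records, sum = 0 × 1.0 = 0.0
Step 2: Tier 2 (2 < gpa ≤ 3): 6 records, sum = 14.85 × 1.1 = 16.34
Step 3: Tier 3 (gpa > 3): 4 records, sum = 13.69 × 1.2 = 16.43
Step 4: Final sum = 0.0 + 16.34 + 16.43 = 32.76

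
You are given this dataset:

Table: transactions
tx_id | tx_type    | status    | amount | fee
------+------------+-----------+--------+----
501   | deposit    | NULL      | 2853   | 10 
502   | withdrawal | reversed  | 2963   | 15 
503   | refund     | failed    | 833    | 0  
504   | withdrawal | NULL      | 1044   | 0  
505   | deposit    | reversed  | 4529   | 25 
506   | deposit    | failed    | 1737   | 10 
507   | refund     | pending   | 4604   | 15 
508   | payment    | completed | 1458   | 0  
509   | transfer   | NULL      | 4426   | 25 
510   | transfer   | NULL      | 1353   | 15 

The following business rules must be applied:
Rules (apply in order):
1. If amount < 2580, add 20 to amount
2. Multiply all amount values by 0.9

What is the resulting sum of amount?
23310.0

Step 1: Apply Rule 1 - Add 20 to records with amount < 2580
  - 5 records affected: 6425 + (5 × 20) = 6525
  - Unaffected records: 19375
  - Sum after Rule 1: 25900
Step 2: Apply Rule 2 - Multiply all by 0.9
  - 25900 × 0.9 = 23310.0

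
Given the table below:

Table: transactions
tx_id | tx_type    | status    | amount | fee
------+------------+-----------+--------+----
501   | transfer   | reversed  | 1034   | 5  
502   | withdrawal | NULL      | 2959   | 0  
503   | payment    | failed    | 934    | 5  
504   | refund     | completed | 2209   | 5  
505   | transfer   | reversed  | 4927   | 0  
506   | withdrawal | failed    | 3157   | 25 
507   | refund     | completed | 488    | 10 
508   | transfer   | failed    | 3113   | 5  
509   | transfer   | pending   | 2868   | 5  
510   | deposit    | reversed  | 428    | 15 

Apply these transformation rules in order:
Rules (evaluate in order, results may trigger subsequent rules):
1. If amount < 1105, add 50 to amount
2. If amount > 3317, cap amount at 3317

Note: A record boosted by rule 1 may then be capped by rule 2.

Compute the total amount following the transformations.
20707

Step 1: Apply rule 1 to records with amount < 1105
  - 4 records get bonus of 50
  - Of these, 0 records then exceed 3317 and get capped
Step 2: Apply rule 2 to records with amount > 3317
  - 1 records (original) are capped
Step 3: Calculate final sum = 20707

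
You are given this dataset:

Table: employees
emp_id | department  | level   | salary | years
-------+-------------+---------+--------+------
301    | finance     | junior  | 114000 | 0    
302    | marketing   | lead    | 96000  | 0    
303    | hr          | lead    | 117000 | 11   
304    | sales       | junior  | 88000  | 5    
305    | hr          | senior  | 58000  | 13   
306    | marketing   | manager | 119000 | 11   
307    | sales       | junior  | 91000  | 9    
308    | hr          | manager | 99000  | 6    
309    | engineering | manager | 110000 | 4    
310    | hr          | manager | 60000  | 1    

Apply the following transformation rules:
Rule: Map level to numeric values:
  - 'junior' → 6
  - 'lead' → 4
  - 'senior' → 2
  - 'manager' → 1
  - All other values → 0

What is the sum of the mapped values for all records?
32

Step 1: Apply mapping to each record
Step 2: Count by status:
  'junior': 3 records × 6 = 18
  'lead': 2 records × 4 = 8
  'senior': 1 records × 2 = 2
  'manager': 4 records × 1 = 4
Step 3: Sum all mapped values = 32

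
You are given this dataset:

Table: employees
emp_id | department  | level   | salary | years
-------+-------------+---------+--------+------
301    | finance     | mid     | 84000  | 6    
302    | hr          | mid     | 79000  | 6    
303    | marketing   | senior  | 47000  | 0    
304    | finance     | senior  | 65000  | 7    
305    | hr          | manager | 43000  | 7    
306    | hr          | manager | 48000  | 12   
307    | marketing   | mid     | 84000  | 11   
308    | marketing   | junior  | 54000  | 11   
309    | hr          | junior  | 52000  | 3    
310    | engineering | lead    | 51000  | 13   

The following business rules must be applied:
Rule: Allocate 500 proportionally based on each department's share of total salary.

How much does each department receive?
engineering: 42.01, finance: 122.73, hr: 182.87, marketing: 152.39

Step 1: Calculate total salary = 607000
Step 2: Calculate each department's proportion:
  engineering: 51000/607000 = 8.40% → 42.01
  finance: 149000/607000 = 24.55% → 122.73
  hr: 222000/607000 = 36.57% → 182.87
  marketing: 185000/607000 = 30.48% → 152.39
Step 3: Verify: sum of allocations ≈ 500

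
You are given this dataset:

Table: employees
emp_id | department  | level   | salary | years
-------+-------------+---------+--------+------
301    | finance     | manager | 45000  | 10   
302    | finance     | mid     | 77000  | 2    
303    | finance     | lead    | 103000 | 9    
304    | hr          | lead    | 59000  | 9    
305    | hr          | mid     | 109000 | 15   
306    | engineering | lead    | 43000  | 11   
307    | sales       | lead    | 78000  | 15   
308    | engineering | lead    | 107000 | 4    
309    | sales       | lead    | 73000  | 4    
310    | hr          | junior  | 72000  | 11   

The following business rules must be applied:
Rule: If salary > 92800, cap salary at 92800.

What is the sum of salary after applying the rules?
725400

Step 1: 3 records have salary > 92800
Step 2: These records originally summed to 319000
Step 3: After capping: 3 × 92800 = 278400
Step 4: Unaffected records sum: 447000
Step 5: Final sum = 278400 + 447000 = 725400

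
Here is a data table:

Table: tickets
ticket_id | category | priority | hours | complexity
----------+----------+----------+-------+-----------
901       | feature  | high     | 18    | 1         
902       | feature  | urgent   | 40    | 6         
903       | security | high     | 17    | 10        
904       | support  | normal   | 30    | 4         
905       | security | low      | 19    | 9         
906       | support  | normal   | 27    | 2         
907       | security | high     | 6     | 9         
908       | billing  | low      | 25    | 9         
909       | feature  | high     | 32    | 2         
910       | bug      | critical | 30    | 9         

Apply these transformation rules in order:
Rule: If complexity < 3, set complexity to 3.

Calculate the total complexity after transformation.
65

Step 1: 3 records have complexity < 3
Step 2: These records originally summed to 5
Step 3: After setting to minimum: 3 × 3 = 9
Step 4: Unaffected records sum: 56
Step 5: Final sum = 9 + 56 = 65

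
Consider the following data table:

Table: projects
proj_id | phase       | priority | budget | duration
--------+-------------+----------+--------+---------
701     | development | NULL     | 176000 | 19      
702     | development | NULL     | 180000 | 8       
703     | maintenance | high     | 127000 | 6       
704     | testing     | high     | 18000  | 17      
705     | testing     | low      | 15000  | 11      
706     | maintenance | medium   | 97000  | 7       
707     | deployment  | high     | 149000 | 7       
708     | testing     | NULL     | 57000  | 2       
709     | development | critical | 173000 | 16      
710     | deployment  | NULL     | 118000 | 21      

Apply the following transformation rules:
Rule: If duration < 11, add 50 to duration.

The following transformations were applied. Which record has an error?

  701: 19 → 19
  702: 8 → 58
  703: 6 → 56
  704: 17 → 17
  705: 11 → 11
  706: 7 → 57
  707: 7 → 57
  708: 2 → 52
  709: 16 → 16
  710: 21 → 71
Record 710 has an error. The correct transformed value should be 21, not 71.

Step 1: Check each record against the rule
Step 2: Record 710 has duration = 21
Step 3: Since 21 >= 11, the bonus should not have been applied
Step 4: Correct value = 21, but claimed value = 71
Conclusion: Record 710 has the error.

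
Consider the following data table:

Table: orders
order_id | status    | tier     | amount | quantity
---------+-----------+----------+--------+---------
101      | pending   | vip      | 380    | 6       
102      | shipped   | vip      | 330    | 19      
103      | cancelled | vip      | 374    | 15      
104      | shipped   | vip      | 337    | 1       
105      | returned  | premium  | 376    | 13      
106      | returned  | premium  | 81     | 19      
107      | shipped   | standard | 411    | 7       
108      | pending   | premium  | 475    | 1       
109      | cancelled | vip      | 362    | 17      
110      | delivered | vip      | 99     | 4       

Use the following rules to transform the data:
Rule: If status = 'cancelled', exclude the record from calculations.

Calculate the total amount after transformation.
2489

Step 1: Identify records where status = 'cancelled'
Step 2: The excluded records sum to 736
Step 3: Original total amount = 3225
Step 4: Remaining total = 3225 - 736 = 2489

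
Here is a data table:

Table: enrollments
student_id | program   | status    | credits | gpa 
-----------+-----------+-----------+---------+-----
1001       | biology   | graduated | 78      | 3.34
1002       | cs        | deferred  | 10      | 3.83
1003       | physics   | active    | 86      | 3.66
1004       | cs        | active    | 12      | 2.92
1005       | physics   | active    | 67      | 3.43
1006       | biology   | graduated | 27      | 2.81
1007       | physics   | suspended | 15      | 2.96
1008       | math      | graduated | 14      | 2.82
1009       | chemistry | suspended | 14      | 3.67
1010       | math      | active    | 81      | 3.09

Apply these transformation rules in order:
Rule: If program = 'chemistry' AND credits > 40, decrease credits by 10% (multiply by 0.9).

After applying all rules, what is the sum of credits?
404

Step 1: Find records where program = 'chemistry' AND credits > 40
Step 2: 0 records match, summing to 0
Step 3: After multiplier: 0 × 0.9 = 0.0
Step 4: Unaffected records sum: 404
Step 5: Final sum = 0.0 + 404 = 404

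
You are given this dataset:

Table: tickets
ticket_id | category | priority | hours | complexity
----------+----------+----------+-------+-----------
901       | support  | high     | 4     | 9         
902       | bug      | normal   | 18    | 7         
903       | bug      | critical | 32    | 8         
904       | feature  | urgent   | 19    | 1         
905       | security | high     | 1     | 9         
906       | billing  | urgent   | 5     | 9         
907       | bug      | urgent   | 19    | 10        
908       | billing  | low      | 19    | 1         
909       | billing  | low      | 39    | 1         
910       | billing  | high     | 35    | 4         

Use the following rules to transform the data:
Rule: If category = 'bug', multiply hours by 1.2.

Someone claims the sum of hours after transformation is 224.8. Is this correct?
No, the correct result is 204.8.

Step 1: Calculate the correct sum after transformation
Step 2: Apply multiplier 1.2 to records where category = 'bug'
Step 3: Correct result = 204.8
Step 4: Claimed result = 224.8
Step 5: 204.8 ≠ 224.8
Conclusion: The claimed result is incorrect. The correct answer is 204.8.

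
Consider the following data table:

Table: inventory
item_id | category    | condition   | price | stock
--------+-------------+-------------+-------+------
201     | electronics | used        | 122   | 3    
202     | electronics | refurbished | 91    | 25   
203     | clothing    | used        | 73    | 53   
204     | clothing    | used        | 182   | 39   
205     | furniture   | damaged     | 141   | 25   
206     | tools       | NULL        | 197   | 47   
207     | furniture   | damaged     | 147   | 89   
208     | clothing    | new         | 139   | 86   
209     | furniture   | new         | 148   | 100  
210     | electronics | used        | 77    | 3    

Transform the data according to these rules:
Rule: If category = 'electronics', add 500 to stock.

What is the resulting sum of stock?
1970

Step 1: Count records where category = 'electronics': 3
Step 2: Total bonus added: 3 × 500 = 1500
Step 3: Original sum of stock: 470
Step 4: Final sum = 470 + 1500 = 1970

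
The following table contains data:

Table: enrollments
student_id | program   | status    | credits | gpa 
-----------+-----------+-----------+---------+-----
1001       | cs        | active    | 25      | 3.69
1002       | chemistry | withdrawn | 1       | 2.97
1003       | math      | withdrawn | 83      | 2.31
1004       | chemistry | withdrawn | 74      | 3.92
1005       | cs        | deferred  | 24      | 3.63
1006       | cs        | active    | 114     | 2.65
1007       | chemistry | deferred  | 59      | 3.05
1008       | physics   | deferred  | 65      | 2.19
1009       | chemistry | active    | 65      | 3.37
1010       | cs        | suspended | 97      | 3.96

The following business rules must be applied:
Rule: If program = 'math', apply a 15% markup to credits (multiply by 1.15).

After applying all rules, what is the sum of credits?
619.45

Step 1: Records with program = 'math' have total credits = 83
Step 2: Apply multiplier: 83 × 1.15 = 95.45
Step 3: Other records total: 524
Step 4: Final sum = 95.45 + 524 = 619.45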